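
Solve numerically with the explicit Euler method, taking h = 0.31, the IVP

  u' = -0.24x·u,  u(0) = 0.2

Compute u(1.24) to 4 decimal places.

0.1735

Euler: u_{n+1} = u_n + h·f(x_n, u_n).
x=0.000000, u=0.200000: f=0.000000 → u ← 0.200000 + 0.31·0.000000 = 0.200000
x=0.310000, u=0.200000: f=-0.014880 → u ← 0.200000 + 0.31·(-0.014880) = 0.195387
x=0.620000, u=0.195387: f=-0.029074 → u ← 0.195387 + 0.31·(-0.029074) = 0.186374
x=0.930000, u=0.186374: f=-0.041599 → u ← 0.186374 + 0.31·(-0.041599) = 0.173479
u(1.24) ≈ 0.1735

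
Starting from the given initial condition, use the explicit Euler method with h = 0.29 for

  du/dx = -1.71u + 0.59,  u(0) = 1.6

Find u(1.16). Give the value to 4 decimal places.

Euler: u_{n+1} = u_n + h·f(x_n, u_n).
x=0.000000, u=1.600000: f=-2.146000 → u ← 1.600000 + 0.29·(-2.146000) = 0.977660
x=0.290000, u=0.977660: f=-1.081799 → u ← 0.977660 + 0.29·(-1.081799) = 0.663938
x=0.580000, u=0.663938: f=-0.545335 → u ← 0.663938 + 0.29·(-0.545335) = 0.505791
x=0.870000, u=0.505791: f=-0.274903 → u ← 0.505791 + 0.29·(-0.274903) = 0.426069
u(1.16) ≈ 0.4261

0.4261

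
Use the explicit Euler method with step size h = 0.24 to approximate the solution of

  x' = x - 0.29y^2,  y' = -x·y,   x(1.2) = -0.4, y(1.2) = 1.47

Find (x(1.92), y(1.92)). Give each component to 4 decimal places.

-1.4590, 2.2998

Euler on (x,y): x_{n+1} = x_n + h·x', y_{n+1} = y_n + h·y'.
1.200000: (-0.400000, 1.470000); f=(-1.026661, 0.588000) → (-0.646399, 1.611120)
1.440000: (-0.646399, 1.611120); f=(-1.399154, 1.041426) → (-0.982196, 1.861062)
1.680000: (-0.982196, 1.861062); f=(-1.986626, 1.827927) → (-1.458986, 2.299765)
(x(1.92), y(1.92)) ≈ (-1.4590, 2.2998)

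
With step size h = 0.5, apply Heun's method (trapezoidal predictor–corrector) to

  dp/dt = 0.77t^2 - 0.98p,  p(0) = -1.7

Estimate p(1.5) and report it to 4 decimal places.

0.2620

Heun: k1 = f(t_n, p_n); k2 = f(t_n + h, p_n + h·k1); p_{n+1} = p_n + (h/2)·(k1 + k2).
t=0.000000, p=-1.700000:
  k1 = f(0.000000, -1.700000) = 1.666000
  k2 = f(0.500000, -0.867000) = 1.042160
  p ← -1.700000 + (0.5/2)·(1.666000 + 1.042160) = -1.022960
t=0.500000, p=-1.022960:
  k1 = f(0.500000, -1.022960) = 1.195001
  k2 = f(1.000000, -0.425460) = 1.186950
  p ← -1.022960 + (0.5/2)·(1.195001 + 1.186950) = -0.427472
t=1.000000, p=-0.427472:
  k1 = f(1.000000, -0.427472) = 1.188923
  k2 = f(1.500000, 0.166989) = 1.568851
  p ← -0.427472 + (0.5/2)·(1.188923 + 1.568851) = 0.261971
p(1.5) ≈ 0.2620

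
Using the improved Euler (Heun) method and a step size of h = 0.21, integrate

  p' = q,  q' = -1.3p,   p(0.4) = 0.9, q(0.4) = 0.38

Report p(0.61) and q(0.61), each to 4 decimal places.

Heun on (p,q): k1 = f(t_n, state_n); k2 = f(t_n + h, state_n + h·k1); state_{n+1} = state_n + (h/2)·(k1 + k2).
0.400000: (0.900000, 0.380000)
  k1 = (0.380000, -1.170000)
  predictor → (0.979800, 0.134300)
  k2 = (0.134300, -1.273740)
  → (0.954002, 0.123407)
(p(0.61), q(0.61)) ≈ (0.9540, 0.1234)

0.9540, 0.1234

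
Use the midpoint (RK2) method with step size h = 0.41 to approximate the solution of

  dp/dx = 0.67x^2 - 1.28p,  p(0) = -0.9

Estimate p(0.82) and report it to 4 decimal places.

Midpoint: k1 = f(x_n, p_n); k2 = f(x_n + h/2, p_n + (h/2)·k1); p_{n+1} = p_n + h·k2.
x=0.000000, p=-0.900000:
  k1 = f(0.000000, -0.900000) = 1.152000
  k2 = f(0.205000, -0.663840) = 0.877872
  p ← -0.900000 + 0.41·0.877872 = -0.540073
x=0.410000, p=-0.540073:
  k1 = f(0.410000, -0.540073) = 0.803920
  k2 = f(0.615000, -0.375269) = 0.733755
  p ← -0.540073 + 0.41·0.733755 = -0.239233
p(0.82) ≈ -0.2392

-0.2392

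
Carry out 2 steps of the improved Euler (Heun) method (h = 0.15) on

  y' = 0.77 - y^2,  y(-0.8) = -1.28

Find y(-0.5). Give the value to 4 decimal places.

Heun: k1 = f(t_n, y_n); k2 = f(t_n + h, y_n + h·k1); y_{n+1} = y_n + (h/2)·(k1 + k2).
t=-0.800000, y=-1.280000:
  k1 = f(-0.800000, -1.280000) = -0.868400
  k2 = f(-0.650000, -1.410260) = -1.218833
  y ← -1.280000 + (0.15/2)·(-0.868400 + (-1.218833)) = -1.436542
t=-0.650000, y=-1.436542:
  k1 = f(-0.650000, -1.436542) = -1.293654
  k2 = f(-0.500000, -1.630591) = -1.888826
  y ← -1.436542 + (0.15/2)·(-1.293654 + (-1.888826)) = -1.675229
y(-0.5) ≈ -1.6752

-1.6752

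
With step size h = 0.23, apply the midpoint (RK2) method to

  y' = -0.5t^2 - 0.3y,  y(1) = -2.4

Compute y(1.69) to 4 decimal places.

Midpoint: k1 = f(t_n, y_n); k2 = f(t_n + h/2, y_n + (h/2)·k1); y_{n+1} = y_n + h·k2.
t=1.000000, y=-2.400000:
  k1 = f(1.000000, -2.400000) = 0.220000
  k2 = f(1.115000, -2.374700) = 0.090797
  y ← -2.400000 + 0.23·0.090797 = -2.379117
t=1.230000, y=-2.379117:
  k1 = f(1.230000, -2.379117) = -0.042715
  k2 = f(1.345000, -2.384029) = -0.189304
  y ← -2.379117 + 0.23·(-0.189304) = -2.422656
t=1.460000, y=-2.422656:
  k1 = f(1.460000, -2.422656) = -0.339003
  k2 = f(1.575000, -2.461642) = -0.501820
  y ← -2.422656 + 0.23·(-0.501820) = -2.538075
y(1.69) ≈ -2.5381

-2.5381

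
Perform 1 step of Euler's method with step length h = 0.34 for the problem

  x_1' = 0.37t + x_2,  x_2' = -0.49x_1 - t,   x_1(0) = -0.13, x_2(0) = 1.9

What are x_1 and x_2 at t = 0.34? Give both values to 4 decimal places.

Euler on (x_1,x_2): x_1_{n+1} = x_1_n + h·x_1', x_2_{n+1} = x_2_n + h·x_2'.
0.000000: (-0.130000, 1.900000); f=(1.900000, 0.063700) → (0.516000, 1.921658)
(x_1(0.34), x_2(0.34)) ≈ (0.5160, 1.9217)

0.5160, 1.9217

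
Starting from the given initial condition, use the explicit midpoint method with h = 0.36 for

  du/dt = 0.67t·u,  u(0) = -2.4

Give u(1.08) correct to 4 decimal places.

-3.5156

Midpoint: k1 = f(t_n, u_n); k2 = f(t_n + h/2, u_n + (h/2)·k1); u_{n+1} = u_n + h·k2.
t=0.000000, u=-2.400000:
  k1 = f(0.000000, -2.400000) = 0.000000
  k2 = f(0.180000, -2.400000) = -0.289440
  u ← -2.400000 + 0.36·(-0.289440) = -2.504198
t=0.360000, u=-2.504198:
  k1 = f(0.360000, -2.504198) = -0.604013
  k2 = f(0.540000, -2.612921) = -0.945355
  u ← -2.504198 + 0.36·(-0.945355) = -2.844526
t=0.720000, u=-2.844526:
  k1 = f(0.720000, -2.844526) = -1.372199
  k2 = f(0.900000, -3.091522) = -1.864188
  u ← -2.844526 + 0.36·(-1.864188) = -3.515634
u(1.08) ≈ -3.5156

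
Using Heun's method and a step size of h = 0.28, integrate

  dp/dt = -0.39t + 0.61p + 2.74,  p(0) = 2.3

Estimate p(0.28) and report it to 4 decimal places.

3.5438

Heun: k1 = f(t_n, p_n); k2 = f(t_n + h, p_n + h·k1); p_{n+1} = p_n + (h/2)·(k1 + k2).
t=0.000000, p=2.300000:
  k1 = f(0.000000, 2.300000) = 4.143000
  k2 = f(0.280000, 3.460040) = 4.741424
  p ← 2.300000 + (0.28/2)·(4.143000 + 4.741424) = 3.543819
p(0.28) ≈ 3.5438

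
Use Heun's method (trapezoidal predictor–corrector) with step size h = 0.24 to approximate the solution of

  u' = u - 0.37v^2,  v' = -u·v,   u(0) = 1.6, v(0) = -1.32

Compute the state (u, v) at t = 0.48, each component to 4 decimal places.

2.3631, -0.5525

Heun on (u,v): k1 = f(t_n, state_n); k2 = f(t_n + h, state_n + h·k1); state_{n+1} = state_n + (h/2)·(k1 + k2).
0.000000: (1.600000, -1.320000)
  k1 = (0.955312, 2.112000)
  predictor → (1.829275, -0.813120)
  k2 = (1.584644, 1.487420)
  → (1.904795, -0.888070)
0.240000: (1.904795, -0.888070)
  k1 = (1.612988, 1.691590)
  predictor → (2.291912, -0.482088)
  k2 = (2.205921, 1.104903)
  → (2.363064, -0.552490)
(u(0.48), v(0.48)) ≈ (2.3631, -0.5525)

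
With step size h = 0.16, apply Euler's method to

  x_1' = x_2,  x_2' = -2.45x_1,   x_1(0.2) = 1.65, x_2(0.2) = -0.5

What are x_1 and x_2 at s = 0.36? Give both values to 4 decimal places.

1.5700, -1.1468

Euler on (x_1,x_2): x_1_{n+1} = x_1_n + h·x_1', x_2_{n+1} = x_2_n + h·x_2'.
0.200000: (1.650000, -0.500000); f=(-0.500000, -4.042500) → (1.570000, -1.146800)
(x_1(0.36), x_2(0.36)) ≈ (1.5700, -1.1468)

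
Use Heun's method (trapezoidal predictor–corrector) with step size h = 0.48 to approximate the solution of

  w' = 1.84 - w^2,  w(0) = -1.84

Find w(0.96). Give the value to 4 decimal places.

-20.3211

Heun: k1 = f(x_n, w_n); k2 = f(x_n + h, w_n + h·k1); w_{n+1} = w_n + (h/2)·(k1 + k2).
x=0.000000, w=-1.840000:
  k1 = f(0.000000, -1.840000) = -1.545600
  k2 = f(0.480000, -2.581888) = -4.826146
  w ← -1.840000 + (0.48/2)·(-1.545600 + (-4.826146)) = -3.369219
x=0.480000, w=-3.369219:
  k1 = f(0.480000, -3.369219) = -9.511636
  k2 = f(0.960000, -7.934804) = -61.121121
  w ← -3.369219 + (0.48/2)·(-9.511636 + (-61.121121)) = -20.321081
w(0.96) ≈ -20.3211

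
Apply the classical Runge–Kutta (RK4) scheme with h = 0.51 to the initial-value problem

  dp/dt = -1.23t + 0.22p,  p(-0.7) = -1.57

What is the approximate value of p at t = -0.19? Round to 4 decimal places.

-1.4578

RK4: k1 = f(t_n, p_n); k2 = f(t_n + h/2, p_n + (h/2)·k1); k3 = f(t_n + h/2, p_n + (h/2)·k2); k4 = f(t_n + h, p_n + h·k3); p_{n+1} = p_n + (h/6)·(k1 + 2k2 + 2k3 + k4).
t=-0.700000, p=-1.570000:
  k1 = f(-0.700000, -1.570000) = 0.515600
  k2 = f(-0.445000, -1.438522) = 0.230875
  k3 = f(-0.445000, -1.511127) = 0.214902
  k4 = f(-0.190000, -1.460400) = -0.087588
  p ← -1.570000 + (0.51/6)·(k1 + 2k2 + 2k3 + k4) = -1.457837
p(-0.19) ≈ -1.4578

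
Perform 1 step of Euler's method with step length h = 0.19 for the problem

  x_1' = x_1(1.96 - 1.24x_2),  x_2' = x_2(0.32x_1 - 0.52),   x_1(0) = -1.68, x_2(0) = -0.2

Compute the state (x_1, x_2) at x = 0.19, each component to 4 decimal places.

Euler on (x_1,x_2): x_1_{n+1} = x_1_n + h·x_1', x_2_{n+1} = x_2_n + h·x_2'.
0.000000: (-1.680000, -0.200000); f=(-3.709440, 0.211520) → (-2.384794, -0.159811)
(x_1(0.19), x_2(0.19)) ≈ (-2.3848, -0.1598)

-2.3848, -0.1598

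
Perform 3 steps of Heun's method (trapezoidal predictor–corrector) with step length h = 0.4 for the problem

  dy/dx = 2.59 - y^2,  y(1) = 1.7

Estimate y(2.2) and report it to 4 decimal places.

1.6239

Heun: k1 = f(x_n, y_n); k2 = f(x_n + h, y_n + h·k1); y_{n+1} = y_n + (h/2)·(k1 + k2).
x=1.000000, y=1.700000:
  k1 = f(1.000000, 1.700000) = -0.300000
  k2 = f(1.400000, 1.580000) = 0.093600
  y ← 1.700000 + (0.4/2)·(-0.300000 + 0.093600) = 1.658720
x=1.400000, y=1.658720:
  k1 = f(1.400000, 1.658720) = -0.161352
  k2 = f(1.800000, 1.594179) = 0.048593
  y ← 1.658720 + (0.4/2)·(-0.161352 + 0.048593) = 1.636168
x=1.800000, y=1.636168:
  k1 = f(1.800000, 1.636168) = -0.087046
  k2 = f(2.200000, 1.601350) = 0.025679
  y ← 1.636168 + (0.4/2)·(-0.087046 + 0.025679) = 1.623895
y(2.2) ≈ 1.6239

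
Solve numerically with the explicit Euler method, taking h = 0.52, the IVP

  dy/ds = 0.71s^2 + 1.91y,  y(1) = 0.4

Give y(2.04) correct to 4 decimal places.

Euler: y_{n+1} = y_n + h·f(s_n, y_n).
s=1.000000, y=0.400000: f=1.474000 → y ← 0.400000 + 0.52·1.474000 = 1.166480
s=1.520000, y=1.166480: f=3.868361 → y ← 1.166480 + 0.52·3.868361 = 3.178028
y(2.04) ≈ 3.1780

3.1780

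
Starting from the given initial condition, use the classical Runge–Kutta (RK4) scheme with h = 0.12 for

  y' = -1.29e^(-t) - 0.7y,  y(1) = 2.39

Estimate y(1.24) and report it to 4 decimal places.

1.9275

RK4: k1 = f(t_n, y_n); k2 = f(t_n + h/2, y_n + (h/2)·k1); k3 = f(t_n + h/2, y_n + (h/2)·k2); k4 = f(t_n + h, y_n + h·k3); y_{n+1} = y_n + (h/6)·(k1 + 2k2 + 2k3 + k4).
t=1.000000, y=2.390000:
  k1 = f(1.000000, 2.390000) = -2.147564
  k2 = f(1.060000, 2.261146) = -2.029730
  k3 = f(1.060000, 2.268216) = -2.034679
  k4 = f(1.120000, 2.145838) = -1.922988
  y ← 2.390000 + (0.12/6)·(k1 + 2k2 + 2k3 + k4) = 2.146013
t=1.120000, y=2.146013:
  k1 = f(1.120000, 2.146013) = -1.923110
  k2 = f(1.180000, 2.030626) = -1.817828
  k3 = f(1.180000, 2.036943) = -1.822250
  k4 = f(1.240000, 1.927343) = -1.722445
  y ← 2.146013 + (0.12/6)·(k1 + 2k2 + 2k3 + k4) = 1.927498
y(1.24) ≈ 1.9275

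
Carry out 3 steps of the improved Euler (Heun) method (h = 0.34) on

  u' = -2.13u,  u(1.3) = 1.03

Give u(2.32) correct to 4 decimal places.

Heun: k1 = f(s_n, u_n); k2 = f(s_n + h, u_n + h·k1); u_{n+1} = u_n + (h/2)·(k1 + k2).
s=1.300000, u=1.030000:
  k1 = f(1.300000, 1.030000) = -2.193900
  k2 = f(1.640000, 0.284074) = -0.605078
  u ← 1.030000 + (0.34/2)·(-2.193900 + (-0.605078)) = 0.554174
s=1.640000, u=0.554174:
  k1 = f(1.640000, 0.554174) = -1.180390
  k2 = f(1.980000, 0.152841) = -0.325552
  u ← 0.554174 + (0.34/2)·(-1.180390 + (-0.325552)) = 0.298164
s=1.980000, u=0.298164:
  k1 = f(1.980000, 0.298164) = -0.635089
  k2 = f(2.320000, 0.082234) = -0.175157
  u ← 0.298164 + (0.34/2)·(-0.635089 + (-0.175157)) = 0.160422
u(2.32) ≈ 0.1604

0.1604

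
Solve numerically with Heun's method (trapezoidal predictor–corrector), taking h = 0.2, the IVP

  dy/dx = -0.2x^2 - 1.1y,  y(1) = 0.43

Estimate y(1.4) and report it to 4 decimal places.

0.1807

Heun: k1 = f(x_n, y_n); k2 = f(x_n + h, y_n + h·k1); y_{n+1} = y_n + (h/2)·(k1 + k2).
x=1.000000, y=0.430000:
  k1 = f(1.000000, 0.430000) = -0.673000
  k2 = f(1.200000, 0.295400) = -0.612940
  y ← 0.430000 + (0.2/2)·(-0.673000 + (-0.612940)) = 0.301406
x=1.200000, y=0.301406:
  k1 = f(1.200000, 0.301406) = -0.619547
  k2 = f(1.400000, 0.177497) = -0.587246
  y ← 0.301406 + (0.2/2)·(-0.619547 + (-0.587246)) = 0.180727
y(1.4) ≈ 0.1807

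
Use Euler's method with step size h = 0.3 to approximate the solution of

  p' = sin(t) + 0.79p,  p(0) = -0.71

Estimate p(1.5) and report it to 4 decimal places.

Euler: p_{n+1} = p_n + h·f(t_n, p_n).
t=0.000000, p=-0.710000: f=-0.560900 → p ← -0.710000 + 0.3·(-0.560900) = -0.878270
t=0.300000, p=-0.878270: f=-0.398313 → p ← -0.878270 + 0.3·(-0.398313) = -0.997764
t=0.600000, p=-0.997764: f=-0.223591 → p ← -0.997764 + 0.3·(-0.223591) = -1.064841
t=0.900000, p=-1.064841: f=-0.057898 → p ← -1.064841 + 0.3·(-0.057898) = -1.082211
t=1.200000, p=-1.082211: f=0.077093 → p ← -1.082211 + 0.3·0.077093 = -1.059083
p(1.5) ≈ -1.0591

-1.0591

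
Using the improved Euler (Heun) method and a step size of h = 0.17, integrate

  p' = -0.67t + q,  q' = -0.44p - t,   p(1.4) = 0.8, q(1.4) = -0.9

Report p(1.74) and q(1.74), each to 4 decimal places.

0.0344, -1.5015

Heun on (p,q): k1 = f(t_n, state_n); k2 = f(t_n + h, state_n + h·k1); state_{n+1} = state_n + (h/2)·(k1 + k2).
1.400000: (0.800000, -0.900000)
  k1 = (-1.838000, -1.752000)
  predictor → (0.487540, -1.197840)
  k2 = (-2.249740, -1.784518)
  → (0.452542, -1.200604)
1.570000: (0.452542, -1.200604)
  k1 = (-2.252504, -1.769119)
  predictor → (0.069616, -1.501354)
  k2 = (-2.667154, -1.770631)
  → (0.034371, -1.501483)
(p(1.74), q(1.74)) ≈ (0.0344, -1.5015)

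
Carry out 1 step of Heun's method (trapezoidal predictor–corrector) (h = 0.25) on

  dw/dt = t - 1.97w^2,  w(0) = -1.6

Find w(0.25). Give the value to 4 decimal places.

-4.2145

Heun: k1 = f(t_n, w_n); k2 = f(t_n + h, w_n + h·k1); w_{n+1} = w_n + (h/2)·(k1 + k2).
t=0.000000, w=-1.600000:
  k1 = f(0.000000, -1.600000) = -5.043200
  k2 = f(0.250000, -2.860800) = -15.872828
  w ← -1.600000 + (0.25/2)·(-5.043200 + (-15.872828)) = -4.214503
w(0.25) ≈ -4.2145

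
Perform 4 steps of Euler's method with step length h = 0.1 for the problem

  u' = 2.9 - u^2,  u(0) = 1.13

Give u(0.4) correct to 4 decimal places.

1.5685

Euler: u_{n+1} = u_n + h·f(x_n, u_n).
x=0.000000, u=1.130000: f=1.623100 → u ← 1.130000 + 0.1·1.623100 = 1.292310
x=0.100000, u=1.292310: f=1.229935 → u ← 1.292310 + 0.1·1.229935 = 1.415303
x=0.200000, u=1.415303: f=0.896916 → u ← 1.415303 + 0.1·0.896916 = 1.504995
x=0.300000, u=1.504995: f=0.634990 → u ← 1.504995 + 0.1·0.634990 = 1.568494
u(0.4) ≈ 1.5685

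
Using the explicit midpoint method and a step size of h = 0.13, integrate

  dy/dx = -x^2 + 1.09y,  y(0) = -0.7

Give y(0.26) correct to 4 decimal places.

-0.9343

Midpoint: k1 = f(x_n, y_n); k2 = f(x_n + h/2, y_n + (h/2)·k1); y_{n+1} = y_n + h·k2.
x=0.000000, y=-0.700000:
  k1 = f(0.000000, -0.700000) = -0.763000
  k2 = f(0.065000, -0.749595) = -0.821284
  y ← -0.700000 + 0.13·(-0.821284) = -0.806767
x=0.130000, y=-0.806767:
  k1 = f(0.130000, -0.806767) = -0.896276
  k2 = f(0.195000, -0.865025) = -0.980902
  y ← -0.806767 + 0.13·(-0.980902) = -0.934284
y(0.26) ≈ -0.9343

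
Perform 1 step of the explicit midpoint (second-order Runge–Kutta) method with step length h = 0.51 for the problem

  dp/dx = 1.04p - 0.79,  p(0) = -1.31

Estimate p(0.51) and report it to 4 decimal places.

Midpoint: k1 = f(x_n, p_n); k2 = f(x_n + h/2, p_n + (h/2)·k1); p_{n+1} = p_n + h·k2.
x=0.000000, p=-1.310000:
  k1 = f(0.000000, -1.310000) = -2.152400
  k2 = f(0.255000, -1.858862) = -2.723216
  p ← -1.310000 + 0.51·(-2.723216) = -2.698840
p(0.51) ≈ -2.6988

-2.6988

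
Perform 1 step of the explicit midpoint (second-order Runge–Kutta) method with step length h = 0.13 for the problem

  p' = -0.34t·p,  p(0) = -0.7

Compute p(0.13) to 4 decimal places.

Midpoint: k1 = f(t_n, p_n); k2 = f(t_n + h/2, p_n + (h/2)·k1); p_{n+1} = p_n + h·k2.
t=0.000000, p=-0.700000:
  k1 = f(0.000000, -0.700000) = 0.000000
  k2 = f(0.065000, -0.700000) = 0.015470
  p ← -0.700000 + 0.13·0.015470 = -0.697989
p(0.13) ≈ -0.6980

-0.6980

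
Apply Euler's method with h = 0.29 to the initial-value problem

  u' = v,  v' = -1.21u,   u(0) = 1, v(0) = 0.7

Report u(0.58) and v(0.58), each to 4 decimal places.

Euler on (u,v): u_{n+1} = u_n + h·u', v_{n+1} = v_n + h·v'.
0.000000: (1.000000, 0.700000); f=(0.700000, -1.210000) → (1.203000, 0.349100)
0.290000: (1.203000, 0.349100); f=(0.349100, -1.455630) → (1.304239, -0.073033)
(u(0.58), v(0.58)) ≈ (1.3042, -0.0730)

1.3042, -0.0730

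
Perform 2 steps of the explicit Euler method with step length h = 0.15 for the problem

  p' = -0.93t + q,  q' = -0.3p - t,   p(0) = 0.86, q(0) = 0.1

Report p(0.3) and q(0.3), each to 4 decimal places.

0.8633, -0.0006

Euler on (p,q): p_{n+1} = p_n + h·p', q_{n+1} = q_n + h·q'.
0.000000: (0.860000, 0.100000); f=(0.100000, -0.258000) → (0.875000, 0.061300)
0.150000: (0.875000, 0.061300); f=(-0.078200, -0.412500) → (0.863270, -0.000575)
(p(0.3), q(0.3)) ≈ (0.8633, -0.0006)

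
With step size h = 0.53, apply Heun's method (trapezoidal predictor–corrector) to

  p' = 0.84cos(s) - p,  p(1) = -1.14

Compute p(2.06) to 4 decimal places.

Heun: k1 = f(s_n, p_n); k2 = f(s_n + h, p_n + h·k1); p_{n+1} = p_n + (h/2)·(k1 + k2).
s=1.000000, p=-1.140000:
  k1 = f(1.000000, -1.140000) = 1.593854
  k2 = f(1.530000, -0.295257) = 0.329517
  p ← -1.140000 + (0.53/2)·(1.593854 + 0.329517) = -0.630307
s=1.530000, p=-0.630307:
  k1 = f(1.530000, -0.630307) = 0.664566
  k2 = f(2.060000, -0.278087) = -0.116649
  p ← -0.630307 + (0.53/2)·(0.664566 + (-0.116649)) = -0.485109
p(2.06) ≈ -0.4851

-0.4851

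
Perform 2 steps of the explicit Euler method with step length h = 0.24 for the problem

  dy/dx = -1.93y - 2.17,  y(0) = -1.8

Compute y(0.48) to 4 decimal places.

Euler: y_{n+1} = y_n + h·f(x_n, y_n).
x=0.000000, y=-1.800000: f=1.304000 → y ← -1.800000 + 0.24·1.304000 = -1.487040
x=0.240000, y=-1.487040: f=0.699987 → y ← -1.487040 + 0.24·0.699987 = -1.319043
y(0.48) ≈ -1.3190

-1.3190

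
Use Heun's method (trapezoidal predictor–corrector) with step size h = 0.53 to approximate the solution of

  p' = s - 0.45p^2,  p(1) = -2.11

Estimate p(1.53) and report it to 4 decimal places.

-2.8027

Heun: k1 = f(s_n, p_n); k2 = f(s_n + h, p_n + h·k1); p_{n+1} = p_n + (h/2)·(k1 + k2).
s=1.000000, p=-2.110000:
  k1 = f(1.000000, -2.110000) = -1.003445
  k2 = f(1.530000, -2.641826) = -1.610660
  p ← -2.110000 + (0.53/2)·(-1.003445 + (-1.610660)) = -2.802738
p(1.53) ≈ -2.8027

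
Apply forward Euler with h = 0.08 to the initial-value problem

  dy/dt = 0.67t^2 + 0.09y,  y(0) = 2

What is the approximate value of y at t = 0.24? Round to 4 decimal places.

2.0452

Euler: y_{n+1} = y_n + h·f(t_n, y_n).
t=0.000000, y=2.000000: f=0.180000 → y ← 2.000000 + 0.08·0.180000 = 2.014400
t=0.080000, y=2.014400: f=0.185584 → y ← 2.014400 + 0.08·0.185584 = 2.029247
t=0.160000, y=2.029247: f=0.199784 → y ← 2.029247 + 0.08·0.199784 = 2.045229
y(0.24) ≈ 2.0452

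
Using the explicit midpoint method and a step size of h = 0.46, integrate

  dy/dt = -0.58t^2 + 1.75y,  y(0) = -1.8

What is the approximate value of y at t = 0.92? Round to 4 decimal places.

Midpoint: k1 = f(t_n, y_n); k2 = f(t_n + h/2, y_n + (h/2)·k1); y_{n+1} = y_n + h·k2.
t=0.000000, y=-1.800000:
  k1 = f(0.000000, -1.800000) = -3.150000
  k2 = f(0.230000, -2.524500) = -4.448557
  y ← -1.800000 + 0.46·(-4.448557) = -3.846336
t=0.460000, y=-3.846336:
  k1 = f(0.460000, -3.846336) = -6.853816
  k2 = f(0.690000, -5.422714) = -9.765887
  y ← -3.846336 + 0.46·(-9.765887) = -8.338644
y(0.92) ≈ -8.3386

-8.3386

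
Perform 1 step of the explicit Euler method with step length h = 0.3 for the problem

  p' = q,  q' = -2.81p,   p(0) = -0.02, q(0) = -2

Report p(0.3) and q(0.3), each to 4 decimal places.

-0.6200, -1.9831

Euler on (p,q): p_{n+1} = p_n + h·p', q_{n+1} = q_n + h·q'.
0.000000: (-0.020000, -2.000000); f=(-2.000000, 0.056200) → (-0.620000, -1.983140)
(p(0.3), q(0.3)) ≈ (-0.6200, -1.9831)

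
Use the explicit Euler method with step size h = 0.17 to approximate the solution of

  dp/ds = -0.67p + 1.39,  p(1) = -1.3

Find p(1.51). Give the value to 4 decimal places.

-0.2732

Euler: p_{n+1} = p_n + h·f(s_n, p_n).
s=1.000000, p=-1.300000: f=2.261000 → p ← -1.300000 + 0.17·2.261000 = -0.915630
s=1.170000, p=-0.915630: f=2.003472 → p ← -0.915630 + 0.17·2.003472 = -0.575040
s=1.340000, p=-0.575040: f=1.775277 → p ← -0.575040 + 0.17·1.775277 = -0.273243
p(1.51) ≈ -0.2732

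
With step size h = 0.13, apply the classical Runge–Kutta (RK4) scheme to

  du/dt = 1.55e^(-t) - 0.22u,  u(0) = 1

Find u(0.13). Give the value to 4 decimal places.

RK4: k1 = f(t_n, u_n); k2 = f(t_n + h/2, u_n + (h/2)·k1); k3 = f(t_n + h/2, u_n + (h/2)·k2); k4 = f(t_n + h, u_n + h·k3); u_{n+1} = u_n + (h/6)·(k1 + 2k2 + 2k3 + k4).
t=0.000000, u=1.000000:
  k1 = f(0.000000, 1.000000) = 1.330000
  k2 = f(0.065000, 1.086450) = 1.213436
  k3 = f(0.065000, 1.078873) = 1.215102
  k4 = f(0.130000, 1.157963) = 1.106296
  u ← 1.000000 + (0.13/6)·(k1 + 2k2 + 2k3 + k4) = 1.158023
u(0.13) ≈ 1.1580

1.1580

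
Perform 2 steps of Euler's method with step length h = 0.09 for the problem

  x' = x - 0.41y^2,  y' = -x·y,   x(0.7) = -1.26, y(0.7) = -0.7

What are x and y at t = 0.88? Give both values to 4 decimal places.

Euler on (x,y): x_{n+1} = x_n + h·x', y_{n+1} = y_n + h·y'.
0.700000: (-1.260000, -0.700000); f=(-1.460900, -0.882000) → (-1.391481, -0.779380)
0.790000: (-1.391481, -0.779380); f=(-1.640529, -1.084492) → (-1.539129, -0.876984)
(x(0.88), y(0.88)) ≈ (-1.5391, -0.8770)

-1.5391, -0.8770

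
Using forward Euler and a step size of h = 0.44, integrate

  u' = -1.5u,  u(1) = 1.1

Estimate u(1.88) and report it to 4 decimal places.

Euler: u_{n+1} = u_n + h·f(s_n, u_n).
s=1.000000, u=1.100000: f=-1.650000 → u ← 1.100000 + 0.44·(-1.650000) = 0.374000
s=1.440000, u=0.374000: f=-0.561000 → u ← 0.374000 + 0.44·(-0.561000) = 0.127160
u(1.88) ≈ 0.1272

0.1272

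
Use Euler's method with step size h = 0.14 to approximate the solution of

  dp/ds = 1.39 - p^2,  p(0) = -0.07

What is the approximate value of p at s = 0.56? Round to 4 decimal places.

0.6570

Euler: p_{n+1} = p_n + h·f(s_n, p_n).
s=0.000000, p=-0.070000: f=1.385100 → p ← -0.070000 + 0.14·1.385100 = 0.123914
s=0.140000, p=0.123914: f=1.374645 → p ← 0.123914 + 0.14·1.374645 = 0.316364
s=0.280000, p=0.316364: f=1.289914 → p ← 0.316364 + 0.14·1.289914 = 0.496952
s=0.420000, p=0.496952: f=1.143038 → p ← 0.496952 + 0.14·1.143038 = 0.656978
p(0.56) ≈ 0.6570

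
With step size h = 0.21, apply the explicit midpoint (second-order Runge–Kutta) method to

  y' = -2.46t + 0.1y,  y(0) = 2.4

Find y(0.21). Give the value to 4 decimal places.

2.3967

Midpoint: k1 = f(t_n, y_n); k2 = f(t_n + h/2, y_n + (h/2)·k1); y_{n+1} = y_n + h·k2.
t=0.000000, y=2.400000:
  k1 = f(0.000000, 2.400000) = 0.240000
  k2 = f(0.105000, 2.425200) = -0.015780
  y ← 2.400000 + 0.21·(-0.015780) = 2.396686
y(0.21) ≈ 2.3967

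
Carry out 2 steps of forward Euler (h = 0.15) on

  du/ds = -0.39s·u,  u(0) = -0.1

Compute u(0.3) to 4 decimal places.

Euler: u_{n+1} = u_n + h·f(s_n, u_n).
s=0.000000, u=-0.100000: f=0.000000 → u ← -0.100000 + 0.15·0.000000 = -0.100000
s=0.150000, u=-0.100000: f=0.005850 → u ← -0.100000 + 0.15·0.005850 = -0.099123
u(0.3) ≈ -0.0991

-0.0991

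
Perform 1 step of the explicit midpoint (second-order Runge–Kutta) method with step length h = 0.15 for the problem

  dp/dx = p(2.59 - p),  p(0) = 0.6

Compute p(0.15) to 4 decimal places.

0.7966

Midpoint: k1 = f(x_n, p_n); k2 = f(x_n + h/2, p_n + (h/2)·k1); p_{n+1} = p_n + h·k2.
x=0.000000, p=0.600000:
  k1 = f(0.000000, 0.600000) = 1.194000
  k2 = f(0.075000, 0.689550) = 1.310455
  p ← 0.600000 + 0.15·1.310455 = 0.796568
p(0.15) ≈ 0.7966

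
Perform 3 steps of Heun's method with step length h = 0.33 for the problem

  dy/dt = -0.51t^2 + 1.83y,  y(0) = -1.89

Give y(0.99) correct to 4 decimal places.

-11.0340

Heun: k1 = f(t_n, y_n); k2 = f(t_n + h, y_n + h·k1); y_{n+1} = y_n + (h/2)·(k1 + k2).
t=0.000000, y=-1.890000:
  k1 = f(0.000000, -1.890000) = -3.458700
  k2 = f(0.330000, -3.031371) = -5.602948
  y ← -1.890000 + (0.33/2)·(-3.458700 + (-5.602948)) = -3.385172
t=0.330000, y=-3.385172:
  k1 = f(0.330000, -3.385172) = -6.250404
  k2 = f(0.660000, -5.447805) = -10.191639
  y ← -3.385172 + (0.33/2)·(-6.250404 + (-10.191639)) = -6.098109
t=0.660000, y=-6.098109:
  k1 = f(0.660000, -6.098109) = -11.381695
  k2 = f(0.990000, -9.854068) = -18.532796
  y ← -6.098109 + (0.33/2)·(-11.381695 + (-18.532796)) = -11.034000
y(0.99) ≈ -11.0340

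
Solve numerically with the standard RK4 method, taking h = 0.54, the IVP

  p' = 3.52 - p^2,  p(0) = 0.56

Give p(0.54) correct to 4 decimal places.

RK4: k1 = f(x_n, p_n); k2 = f(x_n + h/2, p_n + (h/2)·k1); k3 = f(x_n + h/2, p_n + (h/2)·k2); k4 = f(x_n + h, p_n + h·k3); p_{n+1} = p_n + (h/6)·(k1 + 2k2 + 2k3 + k4).
x=0.000000, p=0.560000:
  k1 = f(0.000000, 0.560000) = 3.206400
  k2 = f(0.270000, 1.425728) = 1.487300
  k3 = f(0.270000, 0.961571) = 2.595381
  k4 = f(0.540000, 1.961506) = -0.327506
  p ← 0.560000 + (0.54/6)·(k1 + 2k2 + 2k3 + k4) = 1.553983
p(0.54) ≈ 1.5540

1.5540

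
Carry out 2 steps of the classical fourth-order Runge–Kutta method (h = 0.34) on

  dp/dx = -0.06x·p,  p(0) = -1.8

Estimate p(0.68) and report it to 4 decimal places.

-1.7752

RK4: k1 = f(x_n, p_n); k2 = f(x_n + h/2, p_n + (h/2)·k1); k3 = f(x_n + h/2, p_n + (h/2)·k2); k4 = f(x_n + h, p_n + h·k3); p_{n+1} = p_n + (h/6)·(k1 + 2k2 + 2k3 + k4).
x=0.000000, p=-1.800000:
  k1 = f(0.000000, -1.800000) = 0.000000
  k2 = f(0.170000, -1.800000) = 0.018360
  k3 = f(0.170000, -1.796879) = 0.018328
  k4 = f(0.340000, -1.793768) = 0.036593
  p ← -1.800000 + (0.34/6)·(k1 + 2k2 + 2k3 + k4) = -1.793768
x=0.340000, p=-1.793768:
  k1 = f(0.340000, -1.793768) = 0.036593
  k2 = f(0.510000, -1.787548) = 0.054699
  k3 = f(0.510000, -1.784470) = 0.054605
  k4 = f(0.680000, -1.775203) = 0.072428
  p ← -1.793768 + (0.34/6)·(k1 + 2k2 + 2k3 + k4) = -1.775203
p(0.68) ≈ -1.7752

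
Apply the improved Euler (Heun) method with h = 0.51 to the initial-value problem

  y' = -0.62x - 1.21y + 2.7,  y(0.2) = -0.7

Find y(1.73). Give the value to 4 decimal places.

Heun: k1 = f(x_n, y_n); k2 = f(x_n + h, y_n + h·k1); y_{n+1} = y_n + (h/2)·(k1 + k2).
x=0.200000, y=-0.700000:
  k1 = f(0.200000, -0.700000) = 3.423000
  k2 = f(0.710000, 1.045730) = 0.994467
  y ← -0.700000 + (0.51/2)·(3.423000 + 0.994467) = 0.426454
x=0.710000, y=0.426454:
  k1 = f(0.710000, 0.426454) = 1.743791
  k2 = f(1.220000, 1.315787) = 0.351497
  y ← 0.426454 + (0.51/2)·(1.743791 + 0.351497) = 0.960752
x=1.220000, y=0.960752:
  k1 = f(1.220000, 0.960752) = 0.781090
  k2 = f(1.730000, 1.359108) = -0.017121
  y ← 0.960752 + (0.51/2)·(0.781090 + (-0.017121)) = 1.155564
y(1.73) ≈ 1.1556

1.1556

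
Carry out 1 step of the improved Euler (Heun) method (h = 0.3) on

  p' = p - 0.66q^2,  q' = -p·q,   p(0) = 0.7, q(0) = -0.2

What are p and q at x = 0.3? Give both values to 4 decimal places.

Heun on (p,q): k1 = f(x_n, state_n); k2 = f(x_n + h, state_n + h·k1); state_{n+1} = state_n + (h/2)·(k1 + k2).
0.000000: (0.700000, -0.200000)
  k1 = (0.673600, 0.140000)
  predictor → (0.902080, -0.158000)
  k2 = (0.885604, 0.142529)
  → (0.933881, -0.157621)
(p(0.3), q(0.3)) ≈ (0.9339, -0.1576)

0.9339, -0.1576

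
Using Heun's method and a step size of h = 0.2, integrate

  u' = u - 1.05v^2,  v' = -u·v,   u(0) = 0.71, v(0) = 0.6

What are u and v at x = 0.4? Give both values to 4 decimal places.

Heun on (u,v): k1 = f(x_n, state_n); k2 = f(x_n + h, state_n + h·k1); state_{n+1} = state_n + (h/2)·(k1 + k2).
0.000000: (0.710000, 0.600000)
  k1 = (0.332000, -0.426000)
  predictor → (0.776400, 0.514800)
  k2 = (0.498130, -0.399691)
  → (0.793013, 0.517431)
0.200000: (0.793013, 0.517431)
  k1 = (0.511891, -0.410329)
  predictor → (0.895391, 0.435365)
  k2 = (0.696371, -0.389822)
  → (0.913839, 0.437416)
(u(0.4), v(0.4)) ≈ (0.9138, 0.4374)

0.9138, 0.4374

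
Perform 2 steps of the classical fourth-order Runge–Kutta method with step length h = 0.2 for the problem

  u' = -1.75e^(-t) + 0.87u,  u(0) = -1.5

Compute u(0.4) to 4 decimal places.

-2.8224

RK4: k1 = f(t_n, u_n); k2 = f(t_n + h/2, u_n + (h/2)·k1); k3 = f(t_n + h/2, u_n + (h/2)·k2); k4 = f(t_n + h, u_n + h·k3); u_{n+1} = u_n + (h/6)·(k1 + 2k2 + 2k3 + k4).
t=0.000000, u=-1.500000:
  k1 = f(0.000000, -1.500000) = -3.055000
  k2 = f(0.100000, -1.805500) = -3.154250
  k3 = f(0.100000, -1.815425) = -3.162885
  k4 = f(0.200000, -2.132577) = -3.288121
  u ← -1.500000 + (0.2/6)·(k1 + 2k2 + 2k3 + k4) = -2.132580
t=0.200000, u=-2.132580:
  k1 = f(0.200000, -2.132580) = -3.288123
  k2 = f(0.300000, -2.461392) = -3.437843
  k3 = f(0.300000, -2.476364) = -3.450869
  k4 = f(0.400000, -2.822753) = -3.628856
  u ← -2.132580 + (0.2/6)·(k1 + 2k2 + 2k3 + k4) = -2.822393
u(0.4) ≈ -2.8224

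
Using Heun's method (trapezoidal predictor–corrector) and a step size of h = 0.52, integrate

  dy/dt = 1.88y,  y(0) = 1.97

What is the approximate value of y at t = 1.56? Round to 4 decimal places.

Heun: k1 = f(t_n, y_n); k2 = f(t_n + h, y_n + h·k1); y_{n+1} = y_n + (h/2)·(k1 + k2).
t=0.000000, y=1.970000:
  k1 = f(0.000000, 1.970000) = 3.703600
  k2 = f(0.520000, 3.895872) = 7.324239
  y ← 1.970000 + (0.52/2)·(3.703600 + 7.324239) = 4.837238
t=0.520000, y=4.837238:
  k1 = f(0.520000, 4.837238) = 9.094008
  k2 = f(1.040000, 9.566122) = 17.984310
  y ← 4.837238 + (0.52/2)·(9.094008 + 17.984310) = 11.877601
t=1.040000, y=11.877601:
  k1 = f(1.040000, 11.877601) = 22.329890
  k2 = f(1.560000, 23.489143) = 44.159590
  y ← 11.877601 + (0.52/2)·(22.329890 + 44.159590) = 29.164866
y(1.56) ≈ 29.1649

29.1649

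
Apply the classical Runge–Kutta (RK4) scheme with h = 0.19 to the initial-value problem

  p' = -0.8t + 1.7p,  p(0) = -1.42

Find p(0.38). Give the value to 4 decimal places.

RK4: k1 = f(t_n, p_n); k2 = f(t_n + h/2, p_n + (h/2)·k1); k3 = f(t_n + h/2, p_n + (h/2)·k2); k4 = f(t_n + h, p_n + h·k3); p_{n+1} = p_n + (h/6)·(k1 + 2k2 + 2k3 + k4).
t=0.000000, p=-1.420000:
  k1 = f(0.000000, -1.420000) = -2.414000
  k2 = f(0.095000, -1.649330) = -2.879861
  k3 = f(0.095000, -1.693587) = -2.955098
  k4 = f(0.190000, -1.981469) = -3.520497
  p ← -1.420000 + (0.19/6)·(k1 + 2k2 + 2k3 + k4) = -1.977473
t=0.190000, p=-1.977473:
  k1 = f(0.190000, -1.977473) = -3.513704
  k2 = f(0.285000, -2.311275) = -4.157168
  k3 = f(0.285000, -2.372404) = -4.261087
  k4 = f(0.380000, -2.787080) = -5.042035
  p ← -1.977473 + (0.19/6)·(k1 + 2k2 + 2k3 + k4) = -2.781561
p(0.38) ≈ -2.7816

-2.7816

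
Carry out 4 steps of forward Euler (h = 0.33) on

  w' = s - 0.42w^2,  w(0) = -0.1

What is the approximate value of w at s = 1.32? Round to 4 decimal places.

0.5436

Euler: w_{n+1} = w_n + h·f(s_n, w_n).
s=0.000000, w=-0.100000: f=-0.004200 → w ← -0.100000 + 0.33·(-0.004200) = -0.101386
s=0.330000, w=-0.101386: f=0.325683 → w ← -0.101386 + 0.33·0.325683 = 0.006089
s=0.660000, w=0.006089: f=0.659984 → w ← 0.006089 + 0.33·0.659984 = 0.223884
s=0.990000, w=0.223884: f=0.968948 → w ← 0.223884 + 0.33·0.968948 = 0.543637
w(1.32) ≈ 0.5436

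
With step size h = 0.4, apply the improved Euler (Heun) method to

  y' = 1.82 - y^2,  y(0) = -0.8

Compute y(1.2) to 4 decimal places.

Heun: k1 = f(x_n, y_n); k2 = f(x_n + h, y_n + h·k1); y_{n+1} = y_n + (h/2)·(k1 + k2).
x=0.000000, y=-0.800000:
  k1 = f(0.000000, -0.800000) = 1.180000
  k2 = f(0.400000, -0.328000) = 1.712416
  y ← -0.800000 + (0.4/2)·(1.180000 + 1.712416) = -0.221517
x=0.400000, y=-0.221517:
  k1 = f(0.400000, -0.221517) = 1.770930
  k2 = f(0.800000, 0.486855) = 1.582972
  y ← -0.221517 + (0.4/2)·(1.770930 + 1.582972) = 0.449264
x=0.800000, y=0.449264:
  k1 = f(0.800000, 0.449264) = 1.618162
  k2 = f(1.200000, 1.096529) = 0.617625
  y ← 0.449264 + (0.4/2)·(1.618162 + 0.617625) = 0.896421
y(1.2) ≈ 0.8964

0.8964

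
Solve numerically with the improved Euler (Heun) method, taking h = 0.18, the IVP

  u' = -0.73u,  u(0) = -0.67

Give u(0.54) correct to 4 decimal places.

-0.4523

Heun: k1 = f(s_n, u_n); k2 = f(s_n + h, u_n + h·k1); u_{n+1} = u_n + (h/2)·(k1 + k2).
s=0.000000, u=-0.670000:
  k1 = f(0.000000, -0.670000) = 0.489100
  k2 = f(0.180000, -0.581962) = 0.424832
  u ← -0.670000 + (0.18/2)·(0.489100 + 0.424832) = -0.587746
s=0.180000, u=-0.587746:
  k1 = f(0.180000, -0.587746) = 0.429055
  k2 = f(0.360000, -0.510516) = 0.372677
  u ← -0.587746 + (0.18/2)·(0.429055 + 0.372677) = -0.515590
s=0.360000, u=-0.515590:
  k1 = f(0.360000, -0.515590) = 0.376381
  k2 = f(0.540000, -0.447842) = 0.326924
  u ← -0.515590 + (0.18/2)·(0.376381 + 0.326924) = -0.452293
u(0.54) ≈ -0.4523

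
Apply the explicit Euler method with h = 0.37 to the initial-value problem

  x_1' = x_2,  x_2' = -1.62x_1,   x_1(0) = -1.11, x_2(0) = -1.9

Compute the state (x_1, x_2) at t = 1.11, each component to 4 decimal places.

-2.3246, 1.2126

Euler on (x_1,x_2): x_1_{n+1} = x_1_n + h·x_1', x_2_{n+1} = x_2_n + h·x_2'.
0.000000: (-1.110000, -1.900000); f=(-1.900000, 1.798200) → (-1.813000, -1.234666)
0.370000: (-1.813000, -1.234666); f=(-1.234666, 2.937060) → (-2.269826, -0.147954)
0.740000: (-2.269826, -0.147954); f=(-0.147954, 3.677119) → (-2.324569, 1.212580)
(x_1(1.11), x_2(1.11)) ≈ (-2.3246, 1.2126)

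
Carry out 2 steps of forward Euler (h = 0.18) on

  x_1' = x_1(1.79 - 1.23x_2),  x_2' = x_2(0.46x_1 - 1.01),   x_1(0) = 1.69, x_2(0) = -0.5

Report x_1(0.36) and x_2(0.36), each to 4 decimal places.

Euler on (x_1,x_2): x_1_{n+1} = x_1_n + h·x_1', x_2_{n+1} = x_2_n + h·x_2'.
0.000000: (1.690000, -0.500000); f=(4.064450, 0.116300) → (2.421601, -0.479066)
0.180000: (2.421601, -0.479066); f=(5.761597, -0.049792) → (3.458688, -0.488029)
(x_1(0.36), x_2(0.36)) ≈ (3.4587, -0.4880)

3.4587, -0.4880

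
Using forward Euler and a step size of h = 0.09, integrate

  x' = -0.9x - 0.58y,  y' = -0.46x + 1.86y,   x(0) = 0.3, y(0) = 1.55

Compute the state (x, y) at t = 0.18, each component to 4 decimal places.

0.0852, 2.0898

Euler on (x,y): x_{n+1} = x_n + h·x', y_{n+1} = y_n + h·y'.
0.000000: (0.300000, 1.550000); f=(-1.169000, 2.745000) → (0.194790, 1.797050)
0.090000: (0.194790, 1.797050); f=(-1.217600, 3.252910) → (0.085206, 2.089812)
(x(0.18), y(0.18)) ≈ (0.0852, 2.0898)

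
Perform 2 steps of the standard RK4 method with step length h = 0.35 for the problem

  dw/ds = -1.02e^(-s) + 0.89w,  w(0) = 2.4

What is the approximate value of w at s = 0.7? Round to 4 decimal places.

RK4: k1 = f(s_n, w_n); k2 = f(s_n + h/2, w_n + (h/2)·k1); k3 = f(s_n + h/2, w_n + (h/2)·k2); k4 = f(s_n + h, w_n + h·k3); w_{n+1} = w_n + (h/6)·(k1 + 2k2 + 2k3 + k4).
s=0.000000, w=2.400000:
  k1 = f(0.000000, 2.400000) = 1.116000
  k2 = f(0.175000, 2.595300) = 1.453571
  k3 = f(0.175000, 2.654375) = 1.506147
  k4 = f(0.350000, 2.927152) = 1.886383
  w ← 2.400000 + (0.35/6)·(k1 + 2k2 + 2k3 + k4) = 2.920439
s=0.350000, w=2.920439:
  k1 = f(0.350000, 2.920439) = 1.880409
  k2 = f(0.525000, 3.249511) = 2.288678
  k3 = f(0.525000, 3.320958) = 2.352266
  k4 = f(0.700000, 3.743733) = 2.825405
  w ← 2.920439 + (0.35/6)·(k1 + 2k2 + 2k3 + k4) = 3.736389
w(0.7) ≈ 3.7364

3.7364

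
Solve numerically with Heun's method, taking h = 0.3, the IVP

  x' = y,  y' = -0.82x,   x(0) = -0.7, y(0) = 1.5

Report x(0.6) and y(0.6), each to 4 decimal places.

0.2692, 1.6123

Heun on (x,y): k1 = f(t_n, state_n); k2 = f(t_n + h, state_n + h·k1); state_{n+1} = state_n + (h/2)·(k1 + k2).
0.000000: (-0.700000, 1.500000)
  k1 = (1.500000, 0.574000)
  predictor → (-0.250000, 1.672200)
  k2 = (1.672200, 0.205000)
  → (-0.224170, 1.616850)
0.300000: (-0.224170, 1.616850)
  k1 = (1.616850, 0.183819)
  predictor → (0.260885, 1.671996)
  k2 = (1.671996, -0.213926)
  → (0.269157, 1.612334)
(x(0.6), y(0.6)) ≈ (0.2692, 1.6123)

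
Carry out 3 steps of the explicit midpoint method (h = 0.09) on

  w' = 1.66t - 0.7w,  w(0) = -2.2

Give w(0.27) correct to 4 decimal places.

-1.7641

Midpoint: k1 = f(t_n, w_n); k2 = f(t_n + h/2, w_n + (h/2)·k1); w_{n+1} = w_n + h·k2.
t=0.000000, w=-2.200000:
  k1 = f(0.000000, -2.200000) = 1.540000
  k2 = f(0.045000, -2.130700) = 1.566190
  w ← -2.200000 + 0.09·1.566190 = -2.059043
t=0.090000, w=-2.059043:
  k1 = f(0.090000, -2.059043) = 1.590730
  k2 = f(0.135000, -1.987460) = 1.615322
  w ← -2.059043 + 0.09·1.615322 = -1.913664
t=0.180000, w=-1.913664:
  k1 = f(0.180000, -1.913664) = 1.638365
  k2 = f(0.225000, -1.839938) = 1.661456
  w ← -1.913664 + 0.09·1.661456 = -1.764133
w(0.27) ≈ -1.7641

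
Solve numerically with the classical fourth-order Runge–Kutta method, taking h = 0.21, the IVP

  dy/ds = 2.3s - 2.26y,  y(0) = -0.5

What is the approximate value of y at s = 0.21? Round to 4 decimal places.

-0.2675

RK4: k1 = f(s_n, y_n); k2 = f(s_n + h/2, y_n + (h/2)·k1); k3 = f(s_n + h/2, y_n + (h/2)·k2); k4 = f(s_n + h, y_n + h·k3); y_{n+1} = y_n + (h/6)·(k1 + 2k2 + 2k3 + k4).
s=0.000000, y=-0.500000:
  k1 = f(0.000000, -0.500000) = 1.130000
  k2 = f(0.105000, -0.381350) = 1.103351
  k3 = f(0.105000, -0.384148) = 1.109675
  k4 = f(0.210000, -0.266968) = 1.086348
  y ← -0.500000 + (0.21/6)·(k1 + 2k2 + 2k3 + k4) = -0.267516
y(0.21) ≈ -0.2675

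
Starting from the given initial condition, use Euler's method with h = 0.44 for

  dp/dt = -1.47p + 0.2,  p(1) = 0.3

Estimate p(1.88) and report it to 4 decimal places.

Euler: p_{n+1} = p_n + h·f(t_n, p_n).
t=1.000000, p=0.300000: f=-0.241000 → p ← 0.300000 + 0.44·(-0.241000) = 0.193960
t=1.440000, p=0.193960: f=-0.085121 → p ← 0.193960 + 0.44·(-0.085121) = 0.156507
p(1.88) ≈ 0.1565

0.1565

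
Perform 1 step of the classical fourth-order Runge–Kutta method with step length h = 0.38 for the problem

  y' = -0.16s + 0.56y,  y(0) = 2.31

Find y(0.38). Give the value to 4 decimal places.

2.8454

RK4: k1 = f(s_n, y_n); k2 = f(s_n + h/2, y_n + (h/2)·k1); k3 = f(s_n + h/2, y_n + (h/2)·k2); k4 = f(s_n + h, y_n + h·k3); y_{n+1} = y_n + (h/6)·(k1 + 2k2 + 2k3 + k4).
s=0.000000, y=2.310000:
  k1 = f(0.000000, 2.310000) = 1.293600
  k2 = f(0.190000, 2.555784) = 1.400839
  k3 = f(0.190000, 2.576159) = 1.412249
  k4 = f(0.380000, 2.846655) = 1.533327
  y ← 2.310000 + (0.38/6)·(k1 + 2k2 + 2k3 + k4) = 2.845363
y(0.38) ≈ 2.8454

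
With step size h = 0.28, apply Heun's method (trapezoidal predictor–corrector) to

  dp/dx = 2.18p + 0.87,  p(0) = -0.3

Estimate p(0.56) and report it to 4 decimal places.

Heun: k1 = f(x_n, p_n); k2 = f(x_n + h, p_n + h·k1); p_{n+1} = p_n + (h/2)·(k1 + k2).
x=0.000000, p=-0.300000:
  k1 = f(0.000000, -0.300000) = 0.216000
  k2 = f(0.280000, -0.239520) = 0.347846
  p ← -0.300000 + (0.28/2)·(0.216000 + 0.347846) = -0.221062
x=0.280000, p=-0.221062:
  k1 = f(0.280000, -0.221062) = 0.388086
  k2 = f(0.560000, -0.112397) = 0.624974
  p ← -0.221062 + (0.28/2)·(0.388086 + 0.624974) = -0.079233
p(0.56) ≈ -0.0792

-0.0792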